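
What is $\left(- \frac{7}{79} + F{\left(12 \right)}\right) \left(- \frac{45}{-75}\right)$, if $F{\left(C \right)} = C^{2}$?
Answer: $\frac{34107}{395} \approx 86.347$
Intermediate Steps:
$\left(- \frac{7}{79} + F{\left(12 \right)}\right) \left(- \frac{45}{-75}\right) = \left(- \frac{7}{79} + 12^{2}\right) \left(- \frac{45}{-75}\right) = \left(\left(-7\right) \frac{1}{79} + 144\right) \left(\left(-45\right) \left(- \frac{1}{75}\right)\right) = \left(- \frac{7}{79} + 144\right) \frac{3}{5} = \frac{11369}{79} \cdot \frac{3}{5} = \frac{34107}{395}$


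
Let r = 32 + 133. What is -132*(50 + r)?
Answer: -28380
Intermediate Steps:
r = 165
-132*(50 + r) = -132*(50 + 165) = -132*215 = -28380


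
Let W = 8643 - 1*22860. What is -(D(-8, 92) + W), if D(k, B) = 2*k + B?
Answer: 14141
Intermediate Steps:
W = -14217 (W = 8643 - 22860 = -14217)
D(k, B) = B + 2*k
-(D(-8, 92) + W) = -((92 + 2*(-8)) - 14217) = -((92 - 16) - 14217) = -(76 - 14217) = -1*(-14141) = 14141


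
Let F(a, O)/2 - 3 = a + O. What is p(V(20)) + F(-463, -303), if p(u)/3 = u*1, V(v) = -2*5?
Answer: -1556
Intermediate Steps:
V(v) = -10
F(a, O) = 6 + 2*O + 2*a (F(a, O) = 6 + 2*(a + O) = 6 + 2*(O + a) = 6 + (2*O + 2*a) = 6 + 2*O + 2*a)
p(u) = 3*u (p(u) = 3*(u*1) = 3*u)
p(V(20)) + F(-463, -303) = 3*(-10) + (6 + 2*(-303) + 2*(-463)) = -30 + (6 - 606 - 926) = -30 - 1526 = -1556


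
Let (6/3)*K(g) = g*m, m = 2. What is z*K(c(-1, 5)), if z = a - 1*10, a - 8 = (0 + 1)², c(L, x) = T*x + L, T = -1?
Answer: 6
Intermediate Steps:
c(L, x) = L - x (c(L, x) = -x + L = L - x)
a = 9 (a = 8 + (0 + 1)² = 8 + 1² = 8 + 1 = 9)
z = -1 (z = 9 - 1*10 = 9 - 10 = -1)
K(g) = g (K(g) = (g*2)/2 = (2*g)/2 = g)
z*K(c(-1, 5)) = -(-1 - 1*5) = -(-1 - 5) = -1*(-6) = 6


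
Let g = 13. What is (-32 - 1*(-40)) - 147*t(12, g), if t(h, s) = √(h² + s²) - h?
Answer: 1772 - 147*√313 ≈ -828.70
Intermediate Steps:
(-32 - 1*(-40)) - 147*t(12, g) = (-32 - 1*(-40)) - 147*(√(12² + 13²) - 1*12) = (-32 + 40) - 147*(√(144 + 169) - 12) = 8 - 147*(√313 - 12) = 8 - 147*(-12 + √313) = 8 + (1764 - 147*√313) = 1772 - 147*√313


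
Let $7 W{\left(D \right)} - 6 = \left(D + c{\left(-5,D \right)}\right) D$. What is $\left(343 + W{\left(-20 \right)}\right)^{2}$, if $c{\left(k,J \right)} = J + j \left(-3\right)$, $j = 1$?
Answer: $\frac{10673289}{49} \approx 2.1782 \cdot 10^{5}$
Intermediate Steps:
$c{\left(k,J \right)} = -3 + J$ ($c{\left(k,J \right)} = J + 1 \left(-3\right) = J - 3 = -3 + J$)
$W{\left(D \right)} = \frac{6}{7} + \frac{D \left(-3 + 2 D\right)}{7}$ ($W{\left(D \right)} = \frac{6}{7} + \frac{\left(D + \left(-3 + D\right)\right) D}{7} = \frac{6}{7} + \frac{\left(-3 + 2 D\right) D}{7} = \frac{6}{7} + \frac{D \left(-3 + 2 D\right)}{7}$)
$\left(343 + W{\left(-20 \right)}\right)^{2} = \left(343 + \left(\frac{6}{7} + \frac{\left(-20\right)^{2}}{7} + \frac{1}{7} \left(-20\right) \left(-3 - 20\right)\right)\right)^{2} = \left(343 + \left(\frac{6}{7} + \frac{1}{7} \cdot 400 + \frac{1}{7} \left(-20\right) \left(-23\right)\right)\right)^{2} = \left(343 + \left(\frac{6}{7} + \frac{400}{7} + \frac{460}{7}\right)\right)^{2} = \left(343 + \frac{866}{7}\right)^{2} = \left(\frac{3267}{7}\right)^{2} = \frac{10673289}{49}$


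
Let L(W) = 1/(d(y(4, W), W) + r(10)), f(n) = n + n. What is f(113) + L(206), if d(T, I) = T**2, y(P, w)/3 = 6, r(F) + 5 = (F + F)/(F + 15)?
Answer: 361379/1599 ≈ 226.00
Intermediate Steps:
r(F) = -5 + 2*F/(15 + F) (r(F) = -5 + (F + F)/(F + 15) = -5 + (2*F)/(15 + F) = -5 + 2*F/(15 + F))
f(n) = 2*n
y(P, w) = 18 (y(P, w) = 3*6 = 18)
L(W) = 5/1599 (L(W) = 1/(18**2 + 3*(-25 - 1*10)/(15 + 10)) = 1/(324 + 3*(-25 - 10)/25) = 1/(324 + 3*(1/25)*(-35)) = 1/(324 - 21/5) = 1/(1599/5) = 5/1599)
f(113) + L(206) = 2*113 + 5/1599 = 226 + 5/1599 = 361379/1599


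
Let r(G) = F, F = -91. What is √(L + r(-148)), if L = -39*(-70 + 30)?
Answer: √1469 ≈ 38.328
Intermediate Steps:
L = 1560 (L = -39*(-40) = 1560)
r(G) = -91
√(L + r(-148)) = √(1560 - 91) = √1469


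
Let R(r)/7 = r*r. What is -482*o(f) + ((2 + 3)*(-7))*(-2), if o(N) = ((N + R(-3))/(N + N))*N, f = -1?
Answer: -14872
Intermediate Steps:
R(r) = 7*r² (R(r) = 7*(r*r) = 7*r²)
o(N) = 63/2 + N/2 (o(N) = ((N + 7*(-3)²)/(N + N))*N = ((N + 7*9)/((2*N)))*N = ((N + 63)*(1/(2*N)))*N = ((63 + N)*(1/(2*N)))*N = ((63 + N)/(2*N))*N = 63/2 + N/2)
-482*o(f) + ((2 + 3)*(-7))*(-2) = -482*(63/2 + (½)*(-1)) + ((2 + 3)*(-7))*(-2) = -482*(63/2 - ½) + (5*(-7))*(-2) = -482*31 - 35*(-2) = -14942 + 70 = -14872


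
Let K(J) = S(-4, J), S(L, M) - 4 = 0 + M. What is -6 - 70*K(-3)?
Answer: -76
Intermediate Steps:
S(L, M) = 4 + M (S(L, M) = 4 + (0 + M) = 4 + M)
K(J) = 4 + J
-6 - 70*K(-3) = -6 - 70*(4 - 3) = -6 - 70*1 = -6 - 70 = -76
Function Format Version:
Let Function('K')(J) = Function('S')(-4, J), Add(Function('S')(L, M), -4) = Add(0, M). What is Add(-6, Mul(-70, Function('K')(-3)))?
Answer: -76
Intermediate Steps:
Function('S')(L, M) = Add(4, M) (Function('S')(L, M) = Add(4, Add(0, M)) = Add(4, M))
Function('K')(J) = Add(4, J)
Add(-6, Mul(-70, Function('K')(-3))) = Add(-6, Mul(-70, Add(4, -3))) = Add(-6, Mul(-70, 1)) = Add(-6, -70) = -76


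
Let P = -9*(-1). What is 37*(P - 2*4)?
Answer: 37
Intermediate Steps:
P = 9
37*(P - 2*4) = 37*(9 - 2*4) = 37*(9 - 8) = 37*1 = 37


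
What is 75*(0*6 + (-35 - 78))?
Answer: -8475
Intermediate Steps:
75*(0*6 + (-35 - 78)) = 75*(0 - 113) = 75*(-113) = -8475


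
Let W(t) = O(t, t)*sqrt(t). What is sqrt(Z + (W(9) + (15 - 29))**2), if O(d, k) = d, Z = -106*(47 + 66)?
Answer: 7*I*sqrt(241) ≈ 108.67*I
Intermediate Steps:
Z = -11978 (Z = -106*113 = -11978)
W(t) = t**(3/2) (W(t) = t*sqrt(t) = t**(3/2))
sqrt(Z + (W(9) + (15 - 29))**2) = sqrt(-11978 + (9**(3/2) + (15 - 29))**2) = sqrt(-11978 + (27 - 14)**2) = sqrt(-11978 + 13**2) = sqrt(-11978 + 169) = sqrt(-11809) = 7*I*sqrt(241)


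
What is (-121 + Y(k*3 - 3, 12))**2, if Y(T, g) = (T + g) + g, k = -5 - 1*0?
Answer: 13225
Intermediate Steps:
k = -5 (k = -5 + 0 = -5)
Y(T, g) = T + 2*g
(-121 + Y(k*3 - 3, 12))**2 = (-121 + ((-5*3 - 3) + 2*12))**2 = (-121 + ((-15 - 3) + 24))**2 = (-121 + (-18 + 24))**2 = (-121 + 6)**2 = (-115)**2 = 13225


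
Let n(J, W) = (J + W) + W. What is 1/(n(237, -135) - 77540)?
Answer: -1/77573 ≈ -1.2891e-5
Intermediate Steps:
n(J, W) = J + 2*W
1/(n(237, -135) - 77540) = 1/((237 + 2*(-135)) - 77540) = 1/((237 - 270) - 77540) = 1/(-33 - 77540) = 1/(-77573) = -1/77573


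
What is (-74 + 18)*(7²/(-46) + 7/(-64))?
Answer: 12103/184 ≈ 65.777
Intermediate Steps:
(-74 + 18)*(7²/(-46) + 7/(-64)) = -56*(49*(-1/46) + 7*(-1/64)) = -56*(-49/46 - 7/64) = -56*(-1729/1472) = 12103/184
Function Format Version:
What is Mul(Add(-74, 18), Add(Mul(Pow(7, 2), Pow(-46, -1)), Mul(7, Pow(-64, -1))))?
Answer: Rational(12103, 184) ≈ 65.777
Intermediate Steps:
Mul(Add(-74, 18), Add(Mul(Pow(7, 2), Pow(-46, -1)), Mul(7, Pow(-64, -1)))) = Mul(-56, Add(Mul(49, Rational(-1, 46)), Mul(7, Rational(-1, 64)))) = Mul(-56, Add(Rational(-49, 46), Rational(-7, 64))) = Mul(-56, Rational(-1729, 1472)) = Rational(12103, 184)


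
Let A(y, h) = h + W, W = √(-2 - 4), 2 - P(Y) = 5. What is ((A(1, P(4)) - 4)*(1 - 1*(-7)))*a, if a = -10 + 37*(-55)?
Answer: 114520 - 16360*I*√6 ≈ 1.1452e+5 - 40074.0*I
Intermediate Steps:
P(Y) = -3 (P(Y) = 2 - 1*5 = 2 - 5 = -3)
W = I*√6 (W = √(-6) = I*√6 ≈ 2.4495*I)
a = -2045 (a = -10 - 2035 = -2045)
A(y, h) = h + I*√6
((A(1, P(4)) - 4)*(1 - 1*(-7)))*a = (((-3 + I*√6) - 4)*(1 - 1*(-7)))*(-2045) = ((-7 + I*√6)*(1 + 7))*(-2045) = ((-7 + I*√6)*8)*(-2045) = (-56 + 8*I*√6)*(-2045) = 114520 - 16360*I*√6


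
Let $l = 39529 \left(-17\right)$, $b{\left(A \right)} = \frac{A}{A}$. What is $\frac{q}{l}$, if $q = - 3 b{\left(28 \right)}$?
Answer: $\frac{3}{671993} \approx 4.4643 \cdot 10^{-6}$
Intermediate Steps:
$b{\left(A \right)} = 1$
$l = -671993$
$q = -3$ ($q = \left(-3\right) 1 = -3$)
$\frac{q}{l} = - \frac{3}{-671993} = \left(-3\right) \left(- \frac{1}{671993}\right) = \frac{3}{671993}$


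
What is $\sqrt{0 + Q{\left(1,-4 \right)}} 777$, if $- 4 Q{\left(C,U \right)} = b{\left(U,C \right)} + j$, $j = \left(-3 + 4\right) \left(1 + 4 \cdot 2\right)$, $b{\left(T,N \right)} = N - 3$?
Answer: $\frac{777 i \sqrt{7}}{2} \approx 1027.9 i$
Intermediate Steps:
$b{\left(T,N \right)} = -3 + N$
$j = 9$ ($j = 1 \left(1 + 8\right) = 1 \cdot 9 = 9$)
$Q{\left(C,U \right)} = - \frac{3}{2} - \frac{C}{4}$ ($Q{\left(C,U \right)} = - \frac{\left(-3 + C\right) + 9}{4} = - \frac{6 + C}{4} = - \frac{3}{2} - \frac{C}{4}$)
$\sqrt{0 + Q{\left(1,-4 \right)}} 777 = \sqrt{0 - \frac{7}{4}} \cdot 777 = \sqrt{- \frac{7}{4}} \cdot 777 = \frac{i \sqrt{7}}{2} \cdot 777 = \frac{777 i \sqrt{7}}{2}$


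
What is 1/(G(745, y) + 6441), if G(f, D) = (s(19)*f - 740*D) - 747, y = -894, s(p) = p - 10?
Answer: 1/673959 ≈ 1.4838e-6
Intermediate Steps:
s(p) = -10 + p
G(f, D) = -747 - 740*D + 9*f (G(f, D) = ((-10 + 19)*f - 740*D) - 747 = (9*f - 740*D) - 747 = (-740*D + 9*f) - 747 = -747 - 740*D + 9*f)
1/(G(745, y) + 6441) = 1/((-747 - 740*(-894) + 9*745) + 6441) = 1/((-747 + 661560 + 6705) + 6441) = 1/(667518 + 6441) = 1/673959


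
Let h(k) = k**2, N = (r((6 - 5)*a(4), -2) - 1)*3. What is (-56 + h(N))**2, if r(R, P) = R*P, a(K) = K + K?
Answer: 6477025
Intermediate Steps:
a(K) = 2*K
r(R, P) = P*R
N = -51 (N = (-2*(6 - 5)*2*4 - 1)*3 = (-2*8 - 1)*3 = (-16 - 1)*3 = -17*3 = -51)
(-56 + h(N))**2 = (-56 + (-51)**2)**2 = (-56 + 2601)**2 = 2545**2 = 6477025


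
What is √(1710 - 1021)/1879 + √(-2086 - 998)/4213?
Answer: √689/1879 + 2*I*√771/4213 ≈ 0.01397 + 0.013182*I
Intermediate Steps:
√(1710 - 1021)/1879 + √(-2086 - 998)/4213 = √689*(1/1879) + √(-3084)*(1/4213) = √689/1879 + (2*I*√771)*(1/4213) = √689/1879 + 2*I*√771/4213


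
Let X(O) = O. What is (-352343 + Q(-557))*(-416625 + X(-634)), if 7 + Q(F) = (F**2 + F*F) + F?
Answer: -111654753069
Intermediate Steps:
Q(F) = -7 + F + 2*F**2 (Q(F) = -7 + ((F**2 + F*F) + F) = -7 + ((F**2 + F**2) + F) = -7 + (2*F**2 + F) = -7 + (F + 2*F**2) = -7 + F + 2*F**2)
(-352343 + Q(-557))*(-416625 + X(-634)) = (-352343 + (-7 - 557 + 2*(-557)**2))*(-416625 - 634) = (-352343 + (-7 - 557 + 2*310249))*(-417259) = (-352343 + (-7 - 557 + 620498))*(-417259) = (-352343 + 619934)*(-417259) = 267591*(-417259) = -111654753069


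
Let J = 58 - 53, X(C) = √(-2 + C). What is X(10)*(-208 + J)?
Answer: -406*√2 ≈ -574.17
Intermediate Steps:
J = 5
X(10)*(-208 + J) = √(-2 + 10)*(-208 + 5) = √8*(-203) = (2*√2)*(-203) = -406*√2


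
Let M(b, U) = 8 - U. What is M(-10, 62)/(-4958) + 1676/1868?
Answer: 1051310/1157693 ≈ 0.90811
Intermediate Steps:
M(-10, 62)/(-4958) + 1676/1868 = (8 - 1*62)/(-4958) + 1676/1868 = (8 - 62)*(-1/4958) + 1676*(1/1868) = -54*(-1/4958) + 419/467 = 27/2479 + 419/467 = 1051310/1157693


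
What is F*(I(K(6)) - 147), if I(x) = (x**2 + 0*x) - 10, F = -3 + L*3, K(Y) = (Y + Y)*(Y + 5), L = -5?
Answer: -310806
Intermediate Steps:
K(Y) = 2*Y*(5 + Y) (K(Y) = (2*Y)*(5 + Y) = 2*Y*(5 + Y))
F = -18 (F = -3 - 5*3 = -3 - 15 = -18)
I(x) = -10 + x**2 (I(x) = (x**2 + 0) - 10 = x**2 - 10 = -10 + x**2)
F*(I(K(6)) - 147) = -18*((-10 + (2*6*(5 + 6))**2) - 147) = -18*((-10 + (2*6*11)**2) - 147) = -18*((-10 + 132**2) - 147) = -18*((-10 + 17424) - 147) = -18*(17414 - 147) = -18*17267 = -310806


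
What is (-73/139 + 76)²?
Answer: 110061081/19321 ≈ 5696.4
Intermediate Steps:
(-73/139 + 76)² = (10491/139)² = 110061081/19321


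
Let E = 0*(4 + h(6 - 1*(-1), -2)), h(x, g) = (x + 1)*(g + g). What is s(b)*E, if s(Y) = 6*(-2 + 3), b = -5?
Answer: 0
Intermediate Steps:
h(x, g) = 2*g*(1 + x) (h(x, g) = (1 + x)*(2*g) = 2*g*(1 + x))
s(Y) = 6 (s(Y) = 6*1 = 6)
E = 0 (E = 0*(4 + 2*(-2)*(1 + (6 - 1*(-1)))) = 0*(4 + 2*(-2)*(1 + (6 + 1))) = 0*(4 + 2*(-2)*(1 + 7)) = 0*(4 + 2*(-2)*8) = 0*(4 - 32) = 0*(-28) = 0)
s(b)*E = 6*0 = 0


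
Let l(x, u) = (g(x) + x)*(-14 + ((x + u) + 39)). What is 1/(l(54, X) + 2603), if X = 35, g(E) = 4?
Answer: 1/9215 ≈ 0.00010852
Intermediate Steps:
l(x, u) = (4 + x)*(25 + u + x) (l(x, u) = (4 + x)*(-14 + ((x + u) + 39)) = (4 + x)*(-14 + ((u + x) + 39)) = (4 + x)*(-14 + (39 + u + x)) = (4 + x)*(25 + u + x))
1/(l(54, X) + 2603) = 1/((100 + 54² + 4*35 + 29*54 + 35*54) + 2603) = 1/((100 + 2916 + 140 + 1566 + 1890) + 2603) = 1/(6612 + 2603) = 1/9215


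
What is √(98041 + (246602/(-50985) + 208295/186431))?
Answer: 2*√246042346630836314650630/3168394845 ≈ 313.11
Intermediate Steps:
√(98041 + (246602/(-50985) + 208295/186431)) = √(98041 + (246602*(-1/50985) + 208295*(1/186431))) = √(98041 + (-246602/50985 + 208295/186431)) = √(98041 - 35354336887/9505184535) = √(931862442659048/9505184535) = 2*√246042346630836314650630/3168394845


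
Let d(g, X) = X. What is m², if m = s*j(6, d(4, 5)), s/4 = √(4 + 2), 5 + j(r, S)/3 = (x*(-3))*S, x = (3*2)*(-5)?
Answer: 171093600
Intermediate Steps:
x = -30 (x = 6*(-5) = -30)
j(r, S) = -15 + 270*S (j(r, S) = -15 + 3*((-30*(-3))*S) = -15 + 3*(90*S) = -15 + 270*S)
s = 4*√6 (s = 4*√(4 + 2) = 4*√6 ≈ 9.7980)
m = 5340*√6 (m = (4*√6)*(-15 + 270*5) = (4*√6)*(-15 + 1350) = (4*√6)*1335 = 5340*√6 ≈ 13080.)
m² = (5340*√6)² = 171093600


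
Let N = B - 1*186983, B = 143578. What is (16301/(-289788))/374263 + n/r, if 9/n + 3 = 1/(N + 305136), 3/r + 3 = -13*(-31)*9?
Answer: -38577307539202133525/10644938853922356 ≈ -3624.0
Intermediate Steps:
r = 1/1208 (r = 3/(-3 - 13*(-31)*9) = 3/(-3 + 403*9) = 3/(-3 + 3627) = 3/3624 = 3*(1/3624) = 1/1208 ≈ 0.00082781)
N = -43405 (N = 143578 - 1*186983 = 143578 - 186983 = -43405)
n = -2355579/785192 (n = 9/(-3 + 1/(-43405 + 305136)) = 9/(-3 + 1/261731) = 9/(-785192/261731) = 9*(-261731/785192) = -2355579/785192 ≈ -3.0000)
(16301/(-289788))/374263 + n/r = (16301/(-289788))/374263 - 2355579/(785192*1/1208) = (16301*(-1/289788))*(1/374263) - 2355579/785192*1208 = -16301/289788*1/374263 - 355692429/98149 = -16301/108456926244 - 355692429/98149 = -38577307539202133525/10644938853922356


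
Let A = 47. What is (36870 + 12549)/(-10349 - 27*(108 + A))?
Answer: -49419/14534 ≈ -3.4002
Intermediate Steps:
(36870 + 12549)/(-10349 - 27*(108 + A)) = (36870 + 12549)/(-10349 - 27*(108 + 47)) = 49419/(-10349 - 27*155) = 49419/(-10349 - 4185) = 49419/(-14534) = 49419*(-1/14534) = -49419/14534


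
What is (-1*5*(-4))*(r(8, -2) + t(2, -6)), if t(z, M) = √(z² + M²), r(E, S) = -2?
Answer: -40 + 40*√10 ≈ 86.491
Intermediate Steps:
t(z, M) = √(M² + z²)
(-1*5*(-4))*(r(8, -2) + t(2, -6)) = (-1*5*(-4))*(-2 + √((-6)² + 2²)) = (-5*(-4))*(-2 + √(36 + 4)) = 20*(-2 + √40) = 20*(-2 + 2*√10) = -40 + 40*√10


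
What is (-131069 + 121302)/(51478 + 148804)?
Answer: -9767/200282 ≈ -0.048766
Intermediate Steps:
(-131069 + 121302)/(51478 + 148804) = -9767/200282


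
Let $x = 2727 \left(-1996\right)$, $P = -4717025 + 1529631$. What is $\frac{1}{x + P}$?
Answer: $- \frac{1}{8630486} \approx -1.1587 \cdot 10^{-7}$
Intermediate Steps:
$P = -3187394$
$x = -5443092$
$\frac{1}{x + P} = \frac{1}{-5443092 - 3187394} = \frac{1}{-8630486} = - \frac{1}{8630486}$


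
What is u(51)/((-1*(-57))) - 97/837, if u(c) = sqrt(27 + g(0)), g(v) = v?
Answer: -97/837 + sqrt(3)/19 ≈ -0.024730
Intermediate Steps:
u(c) = 3*sqrt(3) (u(c) = sqrt(27 + 0) = sqrt(27) = 3*sqrt(3))
u(51)/((-1*(-57))) - 97/837 = (3*sqrt(3))/((-1*(-57))) - 97/837 = (3*sqrt(3))/57 - 97*1/837 = (3*sqrt(3))*(1/57) - 97/837 = sqrt(3)/19 - 97/837 = -97/837 + sqrt(3)/19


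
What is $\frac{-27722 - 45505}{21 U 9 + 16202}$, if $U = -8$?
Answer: $- \frac{73227}{14690} \approx -4.9848$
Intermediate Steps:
$\frac{-27722 - 45505}{21 U 9 + 16202} = \frac{-27722 - 45505}{21 \left(-8\right) 9 + 16202} = - \frac{73227}{\left(-168\right) 9 + 16202} = - \frac{73227}{-1512 + 16202} = - \frac{73227}{14690}$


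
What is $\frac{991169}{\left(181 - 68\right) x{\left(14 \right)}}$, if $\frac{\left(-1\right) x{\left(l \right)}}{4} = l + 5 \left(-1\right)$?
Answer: $- \frac{991169}{4068} \approx -243.65$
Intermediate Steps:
$x{\left(l \right)} = 20 - 4 l$ ($x{\left(l \right)} = - 4 \left(l + 5 \left(-1\right)\right) = - 4 \left(l - 5\right) = - 4 \left(-5 + l\right) = 20 - 4 l$)
$\frac{991169}{\left(181 - 68\right) x{\left(14 \right)}} = \frac{991169}{\left(181 - 68\right) \left(20 - 56\right)} = \frac{991169}{113 \left(20 - 56\right)} = \frac{991169}{113 \left(-36\right)} = \frac{991169}{-4068} = 991169 \left(- \frac{1}{4068}\right) = - \frac{991169}{4068}$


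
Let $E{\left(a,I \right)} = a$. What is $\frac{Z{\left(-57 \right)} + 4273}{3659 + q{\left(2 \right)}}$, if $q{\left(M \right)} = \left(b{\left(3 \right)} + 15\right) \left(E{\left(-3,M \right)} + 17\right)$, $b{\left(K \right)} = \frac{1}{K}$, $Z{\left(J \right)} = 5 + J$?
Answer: $\frac{12663}{11621} \approx 1.0897$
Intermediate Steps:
$q{\left(M \right)} = \frac{644}{3}$ ($q{\left(M \right)} = \left(\frac{1}{3} + 15\right) \left(-3 + 17\right) = \left(\frac{1}{3} + 15\right) 14 = \frac{46}{3} \cdot 14 = \frac{644}{3}$)
$\frac{Z{\left(-57 \right)} + 4273}{3659 + q{\left(2 \right)}} = \frac{\left(5 - 57\right) + 4273}{3659 + \frac{644}{3}} = \frac{-52 + 4273}{\frac{11621}{3}} = 4221 \cdot \frac{3}{11621} = \frac{12663}{11621}$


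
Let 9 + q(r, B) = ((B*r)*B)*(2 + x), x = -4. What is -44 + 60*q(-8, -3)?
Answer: 8056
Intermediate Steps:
q(r, B) = -9 - 2*r*B² (q(r, B) = -9 + ((B*r)*B)*(2 - 4) = -9 + (r*B²)*(-2) = -9 - 2*r*B²)
-44 + 60*q(-8, -3) = -44 + 60*(-9 - 2*(-8)*(-3)²) = -44 + 60*(-9 - 2*(-8)*9) = -44 + 60*(-9 + 144) = -44 + 60*135 = -44 + 8100 = 8056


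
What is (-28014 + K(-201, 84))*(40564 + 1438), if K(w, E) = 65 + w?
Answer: -1182356300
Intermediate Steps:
(-28014 + K(-201, 84))*(40564 + 1438) = (-28014 + (65 - 201))*(40564 + 1438) = (-28014 - 136)*42002 = -28150*42002 = -1182356300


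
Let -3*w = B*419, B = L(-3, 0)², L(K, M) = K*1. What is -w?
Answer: 1257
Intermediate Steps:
L(K, M) = K
B = 9 (B = (-3)² = 9)
w = -1257 (w = -3*419 = -⅓*3771 = -1257)
-w = -1*(-1257) = 1257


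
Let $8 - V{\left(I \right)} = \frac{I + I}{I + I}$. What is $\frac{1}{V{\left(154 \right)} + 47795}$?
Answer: $\frac{1}{47802} \approx 2.092 \cdot 10^{-5}$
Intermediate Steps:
$V{\left(I \right)} = 7$ ($V{\left(I \right)} = 8 - \frac{I + I}{I + I} = 8 - \frac{2 I}{2 I} = 8 - 2 I \frac{1}{2 I} = 8 - 1 = 7$)
$\frac{1}{V{\left(154 \right)} + 47795} = \frac{1}{7 + 47795} = \frac{1}{47802}$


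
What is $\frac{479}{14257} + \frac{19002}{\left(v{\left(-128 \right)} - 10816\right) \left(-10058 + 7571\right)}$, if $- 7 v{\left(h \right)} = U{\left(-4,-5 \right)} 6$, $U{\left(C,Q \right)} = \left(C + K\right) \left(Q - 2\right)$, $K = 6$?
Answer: $\frac{2190237501}{63846524306} \approx 0.034305$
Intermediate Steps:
$U{\left(C,Q \right)} = \left(-2 + Q\right) \left(6 + C\right)$ ($U{\left(C,Q \right)} = \left(C + 6\right) \left(Q - 2\right) = \left(6 + C\right) \left(-2 + Q\right) = \left(-2 + Q\right) \left(6 + C\right)$)
$v{\left(h \right)} = 12$ ($v{\left(h \right)} = - \frac{\left(-12 - -8 + 6 \left(-5\right) - -20\right) 6}{7} = - \frac{\left(-12 + 8 - 30 + 20\right) 6}{7} = - \frac{\left(-14\right) 6}{7} = \left(- \frac{1}{7}\right) \left(-84\right) = 12$)
$\frac{479}{14257} + \frac{19002}{\left(v{\left(-128 \right)} - 10816\right) \left(-10058 + 7571\right)} = \frac{479}{14257} + \frac{19002}{\left(12 - 10816\right) \left(-10058 + 7571\right)} = 479 \cdot \frac{1}{14257} + \frac{19002}{\left(-10804\right) \left(-2487\right)} = \frac{479}{14257} + \frac{19002}{26869548} = \frac{479}{14257} + 19002 \cdot \frac{1}{26869548} = \frac{479}{14257} + \frac{3167}{4478258} = \frac{2190237501}{63846524306}$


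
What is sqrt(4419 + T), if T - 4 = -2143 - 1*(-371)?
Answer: sqrt(2651) ≈ 51.488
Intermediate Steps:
T = -1768 (T = 4 + (-2143 - 1*(-371)) = 4 + (-2143 + 371) = 4 - 1772 = -1768)
sqrt(4419 + T) = sqrt(4419 - 1768) = sqrt(2651)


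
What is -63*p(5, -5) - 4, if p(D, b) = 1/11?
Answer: -107/11 ≈ -9.7273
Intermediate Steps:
p(D, b) = 1/11
-63*p(5, -5) - 4 = -63*1/11 - 4 = -63/11 - 4 = -107/11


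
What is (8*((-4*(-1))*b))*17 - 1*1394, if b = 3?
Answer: 238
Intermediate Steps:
(8*((-4*(-1))*b))*17 - 1*1394 = (8*(-4*(-1)*3))*17 - 1*1394 = (8*(4*3))*17 - 1394 = (8*12)*17 - 1394 = 96*17 - 1394 = 1632 - 1394 = 238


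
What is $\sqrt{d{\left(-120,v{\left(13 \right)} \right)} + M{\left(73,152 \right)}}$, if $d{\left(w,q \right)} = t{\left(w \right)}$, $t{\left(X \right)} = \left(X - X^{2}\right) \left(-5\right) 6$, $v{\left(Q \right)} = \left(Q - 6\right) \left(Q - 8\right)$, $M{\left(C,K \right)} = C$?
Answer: $\sqrt{435673} \approx 660.06$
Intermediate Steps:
$v{\left(Q \right)} = \left(-8 + Q\right) \left(-6 + Q\right)$ ($v{\left(Q \right)} = \left(-6 + Q\right) \left(-8 + Q\right) = \left(-8 + Q\right) \left(-6 + Q\right)$)
$t{\left(X \right)} = - 30 X + 30 X^{2}$ ($t{\left(X \right)} = \left(- 5 X + 5 X^{2}\right) 6 = - 30 X + 30 X^{2}$)
$d{\left(w,q \right)} = 30 w \left(-1 + w\right)$
$\sqrt{d{\left(-120,v{\left(13 \right)} \right)} + M{\left(73,152 \right)}} = \sqrt{30 \left(-120\right) \left(-1 - 120\right) + 73} = \sqrt{30 \left(-120\right) \left(-121\right) + 73} = \sqrt{435600 + 73} = \sqrt{435673}$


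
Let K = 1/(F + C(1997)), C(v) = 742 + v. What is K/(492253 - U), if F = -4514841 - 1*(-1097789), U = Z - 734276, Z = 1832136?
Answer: 1/2067731852991 ≈ 4.8362e-13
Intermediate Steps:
U = 1097860 (U = 1832136 - 734276 = 1097860)
F = -3417052 (F = -4514841 + 1097789 = -3417052)
K = -1/3414313 (K = 1/(-3417052 + (742 + 1997)) = 1/(-3417052 + 2739) = 1/(-3414313) = -1/3414313 ≈ -2.9288e-7)
K/(492253 - U) = -1/(3414313*(492253 - 1*1097860)) = -1/(3414313*(492253 - 1097860)) = -1/3414313/(-605607) = -1/3414313*(-1/605607) = 1/2067731852991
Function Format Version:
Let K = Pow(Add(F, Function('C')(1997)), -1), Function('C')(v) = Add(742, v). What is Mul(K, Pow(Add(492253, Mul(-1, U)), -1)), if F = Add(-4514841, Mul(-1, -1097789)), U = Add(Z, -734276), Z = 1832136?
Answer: Rational(1, 2067731852991) ≈ 4.8362e-13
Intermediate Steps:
U = 1097860 (U = Add(1832136, -734276) = 1097860)
F = -3417052 (F = Add(-4514841, 1097789) = -3417052)
K = Rational(-1, 3414313) (K = Pow(Add(-3417052, Add(742, 1997)), -1) = Pow(Add(-3417052, 2739), -1) = Pow(-3414313, -1) = Rational(-1, 3414313) ≈ -2.9288e-7)
Mul(K, Pow(Add(492253, Mul(-1, U)), -1)) = Mul(Rational(-1, 3414313), Pow(Add(492253, Mul(-1, 1097860)), -1)) = Mul(Rational(-1, 3414313), Pow(Add(492253, -1097860), -1)) = Mul(Rational(-1, 3414313), Pow(-605607, -1)) = Mul(Rational(-1, 3414313), Rational(-1, 605607)) = Rational(1, 2067731852991)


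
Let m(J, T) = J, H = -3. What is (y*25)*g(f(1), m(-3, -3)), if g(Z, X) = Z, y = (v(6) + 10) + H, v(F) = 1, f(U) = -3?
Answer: -600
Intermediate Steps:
y = 8 (y = (1 + 10) - 3 = 11 - 3 = 8)
(y*25)*g(f(1), m(-3, -3)) = (8*25)*(-3) = 200*(-3) = -600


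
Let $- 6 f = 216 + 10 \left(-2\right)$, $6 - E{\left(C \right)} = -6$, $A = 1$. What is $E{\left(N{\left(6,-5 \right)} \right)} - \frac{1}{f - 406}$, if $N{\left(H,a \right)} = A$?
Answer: $\frac{15795}{1316} \approx 12.002$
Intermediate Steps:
$N{\left(H,a \right)} = 1$
$E{\left(C \right)} = 12$ ($E{\left(C \right)} = 6 - -6 = 6 + 6 = 12$)
$f = - \frac{98}{3}$ ($f = - \frac{216 + 10 \left(-2\right)}{6} = - \frac{216 - 20}{6} = \left(- \frac{1}{6}\right) 196 = - \frac{98}{3} \approx -32.667$)
$E{\left(N{\left(6,-5 \right)} \right)} - \frac{1}{f - 406} = 12 - \frac{1}{- \frac{98}{3} - 406} = 12 - \frac{1}{- \frac{1316}{3}} = 12 - - \frac{3}{1316} = 12 + \frac{3}{1316} = \frac{15795}{1316}$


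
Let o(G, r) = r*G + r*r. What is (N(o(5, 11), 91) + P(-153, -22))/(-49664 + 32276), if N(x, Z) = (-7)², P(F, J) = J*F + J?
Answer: -377/1932 ≈ -0.19513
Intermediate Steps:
P(F, J) = J + F*J (P(F, J) = F*J + J = J + F*J)
o(G, r) = r² + G*r (o(G, r) = G*r + r² = r² + G*r)
N(x, Z) = 49
(N(o(5, 11), 91) + P(-153, -22))/(-49664 + 32276) = (49 - 22*(1 - 153))/(-49664 + 32276) = (49 - 22*(-152))/(-17388) = (49 + 3344)*(-1/17388) = 3393*(-1/17388) = -377/1932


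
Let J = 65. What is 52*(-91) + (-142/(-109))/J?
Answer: -33526078/7085 ≈ -4732.0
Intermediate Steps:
52*(-91) + (-142/(-109))/J = 52*(-91) - 142/(-109)/65 = -4732 - 142*(-1/109)*(1/65) = -4732 + (142/109)*(1/65) = -4732 + 142/7085 = -33526078/7085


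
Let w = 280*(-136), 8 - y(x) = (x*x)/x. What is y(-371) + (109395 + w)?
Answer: 71694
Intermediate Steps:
y(x) = 8 - x (y(x) = 8 - x*x/x = 8 - x**2/x = 8 - x)
w = -38080
y(-371) + (109395 + w) = (8 - 1*(-371)) + (109395 - 38080) = (8 + 371) + 71315 = 379 + 71315 = 71694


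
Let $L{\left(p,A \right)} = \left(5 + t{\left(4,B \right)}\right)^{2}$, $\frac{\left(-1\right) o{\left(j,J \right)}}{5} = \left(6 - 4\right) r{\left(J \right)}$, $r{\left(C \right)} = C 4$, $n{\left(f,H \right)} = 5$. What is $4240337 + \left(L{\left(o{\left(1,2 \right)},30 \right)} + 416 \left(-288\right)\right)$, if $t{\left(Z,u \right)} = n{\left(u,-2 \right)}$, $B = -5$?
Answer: $4120629$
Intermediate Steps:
$r{\left(C \right)} = 4 C$
$t{\left(Z,u \right)} = 5$
$o{\left(j,J \right)} = - 40 J$ ($o{\left(j,J \right)} = - 5 \left(6 - 4\right) 4 J = - 5 \cdot 2 \cdot 4 J = - 5 \cdot 8 J = - 40 J$)
$L{\left(p,A \right)} = 100$ ($L{\left(p,A \right)} = \left(5 + 5\right)^{2} = 10^{2} = 100$)
$4240337 + \left(L{\left(o{\left(1,2 \right)},30 \right)} + 416 \left(-288\right)\right) = 4240337 + \left(100 + 416 \left(-288\right)\right) = 4240337 + \left(100 - 119808\right) = 4240337 - 119708 = 4120629$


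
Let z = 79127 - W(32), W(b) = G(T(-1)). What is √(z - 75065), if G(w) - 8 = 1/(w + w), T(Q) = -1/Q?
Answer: 11*√134/2 ≈ 63.667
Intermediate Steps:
G(w) = 8 + 1/(2*w) (G(w) = 8 + 1/(w + w) = 8 + 1/(2*w))
W(b) = 17/2 (W(b) = 8 + 1/(2*((-1/(-1)))) = 8 + 1/(2*((-1*(-1)))) = 8 + (½)/1 = 8 + (½)*1 = 8 + ½ = 17/2)
z = 158237/2 (z = 79127 - 1*17/2 = 79127 - 17/2 = 158237/2 ≈ 79119.)
√(z - 75065) = √(158237/2 - 75065) = √(8107/2) = 11*√134/2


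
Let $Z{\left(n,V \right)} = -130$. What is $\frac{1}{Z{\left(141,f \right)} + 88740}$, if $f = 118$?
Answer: $\frac{1}{88610} \approx 1.1285 \cdot 10^{-5}$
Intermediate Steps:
$\frac{1}{Z{\left(141,f \right)} + 88740} = \frac{1}{-130 + 88740} = \frac{1}{88610}$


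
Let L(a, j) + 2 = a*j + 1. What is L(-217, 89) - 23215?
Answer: -42529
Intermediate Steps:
L(a, j) = -1 + a*j (L(a, j) = -2 + (a*j + 1) = -2 + (1 + a*j) = -1 + a*j)
L(-217, 89) - 23215 = (-1 - 217*89) - 23215 = (-1 - 19313) - 23215 = -19314 - 23215 = -42529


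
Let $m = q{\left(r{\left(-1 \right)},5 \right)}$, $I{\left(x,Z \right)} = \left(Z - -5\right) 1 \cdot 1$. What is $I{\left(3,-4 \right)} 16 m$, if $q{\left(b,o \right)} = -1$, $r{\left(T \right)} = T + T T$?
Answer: $-16$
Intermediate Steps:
$r{\left(T \right)} = T + T^{2}$
$I{\left(x,Z \right)} = 5 + Z$ ($I{\left(x,Z \right)} = \left(Z + 5\right) 1 \cdot 1 = \left(5 + Z\right) 1 \cdot 1 = \left(5 + Z\right) 1 = 5 + Z$)
$m = -1$
$I{\left(3,-4 \right)} 16 m = \left(5 - 4\right) 16 \left(-1\right) = 1 \cdot 16 \left(-1\right) = 16 \left(-1\right) = -16$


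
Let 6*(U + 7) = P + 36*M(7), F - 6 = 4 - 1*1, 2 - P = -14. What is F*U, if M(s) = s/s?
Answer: 15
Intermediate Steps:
P = 16 (P = 2 - 1*(-14) = 2 + 14 = 16)
M(s) = 1
F = 9 (F = 6 + (4 - 1*1) = 6 + (4 - 1) = 6 + 3 = 9)
U = 5/3 (U = -7 + (16 + 36*1)/6 = -7 + (16 + 36)/6 = -7 + (⅙)*52 = -7 + 26/3 = 5/3 ≈ 1.6667)
F*U = 9*(5/3) = 15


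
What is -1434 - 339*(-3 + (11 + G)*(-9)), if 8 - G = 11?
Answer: 23991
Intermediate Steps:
G = -3 (G = 8 - 1*11 = 8 - 11 = -3)
-1434 - 339*(-3 + (11 + G)*(-9)) = -1434 - 339*(-3 + (11 - 3)*(-9)) = -1434 - 339*(-3 + 8*(-9)) = -1434 - 339*(-3 - 72) = -1434 - 339*(-75) = -1434 + 25425 = 23991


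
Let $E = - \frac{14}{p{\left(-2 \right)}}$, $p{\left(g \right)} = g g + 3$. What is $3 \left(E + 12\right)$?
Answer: $30$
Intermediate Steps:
$p{\left(g \right)} = 3 + g^{2}$ ($p{\left(g \right)} = g^{2} + 3 = 3 + g^{2}$)
$E = -2$ ($E = - \frac{14}{3 + \left(-2\right)^{2}} = - \frac{14}{3 + 4} = - \frac{14}{7} = \left(-14\right) \frac{1}{7} = -2$)
$3 \left(E + 12\right) = 3 \left(-2 + 12\right) = 3 \cdot 10 = 30$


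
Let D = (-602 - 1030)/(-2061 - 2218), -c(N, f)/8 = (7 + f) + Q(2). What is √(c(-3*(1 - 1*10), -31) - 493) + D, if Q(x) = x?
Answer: 1632/4279 + I*√317 ≈ 0.3814 + 17.805*I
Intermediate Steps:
c(N, f) = -72 - 8*f (c(N, f) = -8*((7 + f) + 2) = -8*(9 + f) = -72 - 8*f)
D = 1632/4279 (D = -1632/(-4279) = -1632*(-1/4279) = 1632/4279 ≈ 0.38140)
√(c(-3*(1 - 1*10), -31) - 493) + D = √((-72 - 8*(-31)) - 493) + 1632/4279 = √((-72 + 248) - 493) + 1632/4279 = √(176 - 493) + 1632/4279 = √(-317) + 1632/4279 = I*√317 + 1632/4279 = 1632/4279 + I*√317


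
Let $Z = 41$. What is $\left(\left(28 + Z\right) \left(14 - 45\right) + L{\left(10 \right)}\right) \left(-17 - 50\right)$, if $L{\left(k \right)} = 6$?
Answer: $142911$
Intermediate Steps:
$\left(\left(28 + Z\right) \left(14 - 45\right) + L{\left(10 \right)}\right) \left(-17 - 50\right) = \left(\left(28 + 41\right) \left(14 - 45\right) + 6\right) \left(-17 - 50\right) = \left(69 \left(-31\right) + 6\right) \left(-17 - 50\right) = \left(-2139 + 6\right) \left(-67\right) = \left(-2133\right) \left(-67\right) = 142911$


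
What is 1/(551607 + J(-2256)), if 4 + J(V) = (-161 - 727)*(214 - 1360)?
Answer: 1/1569251 ≈ 6.3725e-7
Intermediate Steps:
J(V) = 1017644 (J(V) = -4 + (-161 - 727)*(214 - 1360) = -4 - 888*(-1146) = -4 + 1017648 = 1017644)
1/(551607 + J(-2256)) = 1/(551607 + 1017644) = 1/1569251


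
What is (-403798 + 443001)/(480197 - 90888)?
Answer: 39203/389309 ≈ 0.10070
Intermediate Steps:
(-403798 + 443001)/(480197 - 90888) = 39203/389309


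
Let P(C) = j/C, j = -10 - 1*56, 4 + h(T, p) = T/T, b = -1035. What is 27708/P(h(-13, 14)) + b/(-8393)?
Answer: 10571637/8393 ≈ 1259.6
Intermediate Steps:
h(T, p) = -3 (h(T, p) = -4 + T/T = -4 + 1 = -3)
j = -66 (j = -10 - 56 = -66)
P(C) = -66/C
27708/P(h(-13, 14)) + b/(-8393) = 27708/((-66/(-3))) - 1035/(-8393) = 27708/((-66*(-1/3))) - 1035*(-1/8393) = 27708/22 + 1035/8393 = 27708*(1/22) + 1035/8393 = 13854/11 + 1035/8393 = 10571637/8393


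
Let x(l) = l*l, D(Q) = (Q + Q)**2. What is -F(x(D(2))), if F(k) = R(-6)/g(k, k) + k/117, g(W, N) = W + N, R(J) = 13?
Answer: -132593/59904 ≈ -2.2134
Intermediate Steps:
g(W, N) = N + W
D(Q) = 4*Q**2 (D(Q) = (2*Q)**2 = 4*Q**2)
x(l) = l**2
F(k) = k/117 + 13/(2*k) (F(k) = 13/(k + k) + k/117 = 13/((2*k)) + k*(1/117) = 13*(1/(2*k)) + k/117 = 13/(2*k) + k/117 = k/117 + 13/(2*k))
-F(x(D(2))) = -((4*2**2)**2/117 + 13/(2*((4*2**2)**2))) = -((4*4)**2/117 + 13/(2*((4*4)**2))) = -((1/117)*16**2 + 13/(2*(16**2))) = -((1/117)*256 + (13/2)/256) = -(256/117 + (13/2)*(1/256)) = -(256/117 + 13/512) = -1*132593/59904 = -132593/59904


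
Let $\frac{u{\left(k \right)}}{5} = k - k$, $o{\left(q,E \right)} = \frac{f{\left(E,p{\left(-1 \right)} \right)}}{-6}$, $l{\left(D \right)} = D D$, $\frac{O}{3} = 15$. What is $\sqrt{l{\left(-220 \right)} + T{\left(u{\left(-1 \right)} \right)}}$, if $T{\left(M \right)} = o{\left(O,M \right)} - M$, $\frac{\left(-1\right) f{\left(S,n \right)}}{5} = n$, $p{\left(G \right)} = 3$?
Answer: $\frac{\sqrt{193610}}{2} \approx 220.01$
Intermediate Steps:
$O = 45$ ($O = 3 \cdot 15 = 45$)
$f{\left(S,n \right)} = - 5 n$
$l{\left(D \right)} = D^{2}$
$o{\left(q,E \right)} = \frac{5}{2}$ ($o{\left(q,E \right)} = \frac{\left(-5\right) 3}{-6} = \left(-15\right) \left(- \frac{1}{6}\right) = \frac{5}{2}$)
$u{\left(k \right)} = 0$ ($u{\left(k \right)} = 5 \left(k - k\right) = 5 \cdot 0 = 0$)
$T{\left(M \right)} = \frac{5}{2} - M$
$\sqrt{l{\left(-220 \right)} + T{\left(u{\left(-1 \right)} \right)}} = \sqrt{\left(-220\right)^{2} + \left(\frac{5}{2} - 0\right)} = \sqrt{48400 + \left(\frac{5}{2} + 0\right)} = \sqrt{48400 + \frac{5}{2}} = \sqrt{\frac{96805}{2}} = \frac{\sqrt{193610}}{2}$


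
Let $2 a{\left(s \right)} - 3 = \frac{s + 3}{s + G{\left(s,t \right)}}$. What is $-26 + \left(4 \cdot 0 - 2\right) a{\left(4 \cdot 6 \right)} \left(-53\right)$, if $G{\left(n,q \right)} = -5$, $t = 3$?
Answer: $\frac{3958}{19} \approx 208.32$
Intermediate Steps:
$a{\left(s \right)} = \frac{3}{2} + \frac{3 + s}{2 \left(-5 + s\right)}$ ($a{\left(s \right)} = \frac{3}{2} + \frac{\left(s + 3\right) \frac{1}{s - 5}}{2} = \frac{3}{2} + \frac{\left(3 + s\right) \frac{1}{-5 + s}}{2} = \frac{3}{2} + \frac{\frac{1}{-5 + s} \left(3 + s\right)}{2} = \frac{3}{2} + \frac{3 + s}{2 \left(-5 + s\right)}$)
$-26 + \left(4 \cdot 0 - 2\right) a{\left(4 \cdot 6 \right)} \left(-53\right) = -26 + \left(4 \cdot 0 - 2\right) \frac{2 \left(-3 + 4 \cdot 6\right)}{-5 + 4 \cdot 6} \left(-53\right) = -26 + \left(0 - 2\right) \frac{2 \left(-3 + 24\right)}{-5 + 24} \left(-53\right) = -26 + - 2 \cdot 2 \cdot \frac{1}{19} \cdot 21 \left(-53\right) = -26 + \left(-2\right) \frac{42}{19} \left(-53\right) = -26 - - \frac{4452}{19} = -26 + \frac{4452}{19} = \frac{3958}{19}$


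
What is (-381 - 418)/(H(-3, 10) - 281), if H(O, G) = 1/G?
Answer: 7990/2809 ≈ 2.8444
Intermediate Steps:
(-381 - 418)/(H(-3, 10) - 281) = (-381 - 418)/(1/10 - 281) = -799/(⅒ - 281) = -799/(-2809/10) = -799*(-10/2809) = 7990/2809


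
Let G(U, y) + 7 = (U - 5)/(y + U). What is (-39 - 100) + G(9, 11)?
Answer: -729/5 ≈ -145.80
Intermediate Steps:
G(U, y) = -7 + (-5 + U)/(U + y) (G(U, y) = -7 + (U - 5)/(y + U) = -7 + (-5 + U)/(U + y))
(-39 - 100) + G(9, 11) = (-39 - 100) + (-5 - 7*11 - 6*9)/(9 + 11) = -139 + (-5 - 77 - 54)/20 = -139 + (1/20)*(-136) = -139 - 34/5 = -729/5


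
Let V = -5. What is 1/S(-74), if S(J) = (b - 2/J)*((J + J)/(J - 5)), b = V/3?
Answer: -237/728 ≈ -0.32555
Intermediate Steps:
b = -5/3 ≈ -1.6667
S(J) = 2*J*(-5/3 - 2/J)/(-5 + J) (S(J) = (-5/3 - 2/J)*((J + J)/(J - 5)) = (-5/3 - 2/J)*((2*J)/(-5 + J)) = (-5/3 - 2/J)*(2*J/(-5 + J)) = 2*J*(-5/3 - 2/J)/(-5 + J))
1/S(-74) = 1/(2*(-6 - 5*(-74))/(3*(-5 - 74))) = 1/((⅔)*(-6 + 370)/(-79)) = 1/((⅔)*(-1/79)*364) = 1/(-728/237) = -237/728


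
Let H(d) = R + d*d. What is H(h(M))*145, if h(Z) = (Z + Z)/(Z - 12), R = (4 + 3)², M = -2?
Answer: 348725/49 ≈ 7116.8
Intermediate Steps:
R = 49 (R = 7² = 49)
h(Z) = 2*Z/(-12 + Z) (h(Z) = (2*Z)/(-12 + Z) = 2*Z/(-12 + Z))
H(d) = 49 + d² (H(d) = 49 + d*d = 49 + d²)
H(h(M))*145 = (49 + (2*(-2)/(-12 - 2))²)*145 = (49 + (2*(-2)/(-14))²)*145 = (49 + (2*(-2)*(-1/14))²)*145 = (49 + (2/7)²)*145 = (49 + 4/49)*145 = (2405/49)*145 = 348725/49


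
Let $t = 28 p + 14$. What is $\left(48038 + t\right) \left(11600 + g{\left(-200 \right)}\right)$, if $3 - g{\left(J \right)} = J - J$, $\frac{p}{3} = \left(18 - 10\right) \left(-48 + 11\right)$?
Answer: $269050364$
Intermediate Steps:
$p = -888$ ($p = 3 \left(18 - 10\right) \left(-48 + 11\right) = 3 \cdot 8 \left(-37\right) = 3 \left(-296\right) = -888$)
$t = -24850$ ($t = 28 \left(-888\right) + 14 = -24864 + 14 = -24850$)
$g{\left(J \right)} = 3$ ($g{\left(J \right)} = 3 - \left(J - J\right) = 3 - 0 = 3 + 0 = 3$)
$\left(48038 + t\right) \left(11600 + g{\left(-200 \right)}\right) = \left(48038 - 24850\right) \left(11600 + 3\right) = 23188 \cdot 11603 = 269050364$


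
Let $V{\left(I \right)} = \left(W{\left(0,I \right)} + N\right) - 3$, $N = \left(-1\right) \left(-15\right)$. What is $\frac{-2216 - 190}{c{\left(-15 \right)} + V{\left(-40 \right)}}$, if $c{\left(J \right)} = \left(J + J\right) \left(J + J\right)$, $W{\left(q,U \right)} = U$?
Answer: $- \frac{1203}{436} \approx -2.7592$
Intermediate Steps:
$N = 15$
$V{\left(I \right)} = 12 + I$ ($V{\left(I \right)} = \left(I + 15\right) - 3 = \left(15 + I\right) - 3 = 12 + I$)
$c{\left(J \right)} = 4 J^{2}$ ($c{\left(J \right)} = 2 J 2 J = 4 J^{2}$)
$\frac{-2216 - 190}{c{\left(-15 \right)} + V{\left(-40 \right)}} = \frac{-2216 - 190}{4 \left(-15\right)^{2} + \left(12 - 40\right)} = - \frac{2406}{4 \cdot 225 - 28} = - \frac{2406}{900 - 28} = - \frac{2406}{872} = \left(-2406\right) \frac{1}{872} = - \frac{1203}{436}$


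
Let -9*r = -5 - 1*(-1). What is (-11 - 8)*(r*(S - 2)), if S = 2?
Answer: 0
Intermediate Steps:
r = 4/9 (r = -(-5 - 1*(-1))/9 = -(-5 + 1)/9 = -⅑*(-4) = 4/9 ≈ 0.44444)
(-11 - 8)*(r*(S - 2)) = (-11 - 8)*(4*(2 - 2)/9) = -76*0/9 = -19*0 = 0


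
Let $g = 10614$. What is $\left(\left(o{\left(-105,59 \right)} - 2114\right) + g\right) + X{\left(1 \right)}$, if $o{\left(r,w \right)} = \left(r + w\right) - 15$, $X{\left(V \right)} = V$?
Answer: $8440$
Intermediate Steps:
$o{\left(r,w \right)} = -15 + r + w$
$\left(\left(o{\left(-105,59 \right)} - 2114\right) + g\right) + X{\left(1 \right)} = \left(\left(\left(-15 - 105 + 59\right) - 2114\right) + 10614\right) + 1 = \left(\left(-61 - 2114\right) + 10614\right) + 1 = \left(-2175 + 10614\right) + 1 = 8439 + 1 = 8440$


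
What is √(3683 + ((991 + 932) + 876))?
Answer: √6482 ≈ 80.511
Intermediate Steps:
√(3683 + ((991 + 932) + 876)) = √(3683 + (1923 + 876)) = √(3683 + 2799) = √6482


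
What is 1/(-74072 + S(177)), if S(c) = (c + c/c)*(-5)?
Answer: -1/74962 ≈ -1.3340e-5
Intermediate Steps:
S(c) = -5 - 5*c (S(c) = (c + 1)*(-5) = (1 + c)*(-5) = -5 - 5*c)
1/(-74072 + S(177)) = 1/(-74072 + (-5 - 5*177)) = 1/(-74072 + (-5 - 885)) = 1/(-74072 - 890) = 1/(-74962) = -1/74962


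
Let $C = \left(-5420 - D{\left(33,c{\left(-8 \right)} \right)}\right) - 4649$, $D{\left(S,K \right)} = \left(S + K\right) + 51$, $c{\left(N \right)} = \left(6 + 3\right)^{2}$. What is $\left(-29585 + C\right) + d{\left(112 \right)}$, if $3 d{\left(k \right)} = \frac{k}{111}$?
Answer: $- \frac{13259615}{333} \approx -39819.0$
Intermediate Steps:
$c{\left(N \right)} = 81$ ($c{\left(N \right)} = 9^{2} = 81$)
$D{\left(S,K \right)} = 51 + K + S$ ($D{\left(S,K \right)} = \left(K + S\right) + 51 = 51 + K + S$)
$d{\left(k \right)} = \frac{k}{333}$ ($d{\left(k \right)} = \frac{k \frac{1}{111}}{3} = \frac{\frac{1}{111} k}{3} = \frac{k}{333}$)
$C = -10234$ ($C = \left(-5420 - \left(51 + 81 + 33\right)\right) - 4649 = \left(-5420 - 165\right) - 4649 = -5585 - 4649 = -10234$)
$\left(-29585 + C\right) + d{\left(112 \right)} = \left(-29585 - 10234\right) + \frac{1}{333} \cdot 112 = -39819 + \frac{112}{333} = - \frac{13259615}{333}$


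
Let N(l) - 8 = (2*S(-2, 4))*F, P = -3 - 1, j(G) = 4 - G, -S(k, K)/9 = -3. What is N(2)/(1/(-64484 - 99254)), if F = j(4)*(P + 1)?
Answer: -1309904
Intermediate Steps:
S(k, K) = 27 (S(k, K) = -9*(-3) = 27)
P = -4
F = 0 (F = (4 - 1*4)*(-4 + 1) = (4 - 4)*(-3) = 0*(-3) = 0)
N(l) = 8 (N(l) = 8 + (2*27)*0 = 8 + 54*0 = 8 + 0 = 8)
N(2)/(1/(-64484 - 99254)) = 8/(1/(-64484 - 99254)) = 8/(1/(-163738)) = 8/(-1/163738) = 8*(-163738) = -1309904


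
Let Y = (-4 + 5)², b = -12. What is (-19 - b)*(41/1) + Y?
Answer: -286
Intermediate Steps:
Y = 1 (Y = 1² = 1)
(-19 - b)*(41/1) + Y = (-19 - 1*(-12))*(41/1) + 1 = (-19 + 12)*(41*1) + 1 = -7*41 + 1 = -287 + 1 = -286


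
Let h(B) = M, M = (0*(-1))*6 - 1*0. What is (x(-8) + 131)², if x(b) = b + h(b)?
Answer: 15129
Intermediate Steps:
M = 0 (M = 0*6 + 0 = 0 + 0 = 0)
h(B) = 0
x(b) = b (x(b) = b + 0 = b)
(x(-8) + 131)² = (-8 + 131)² = 123² = 15129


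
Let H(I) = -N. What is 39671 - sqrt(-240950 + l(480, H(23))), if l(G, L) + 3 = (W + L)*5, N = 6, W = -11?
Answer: 39671 - 3*I*sqrt(26782) ≈ 39671.0 - 490.96*I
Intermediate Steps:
H(I) = -6 (H(I) = -1*6 = -6)
l(G, L) = -58 + 5*L (l(G, L) = -3 + (-11 + L)*5 = -3 + (-55 + 5*L) = -58 + 5*L)
39671 - sqrt(-240950 + l(480, H(23))) = 39671 - sqrt(-240950 + (-58 + 5*(-6))) = 39671 - sqrt(-240950 + (-58 - 30)) = 39671 - sqrt(-240950 - 88) = 39671 - sqrt(-241038) = 39671 - 3*I*sqrt(26782)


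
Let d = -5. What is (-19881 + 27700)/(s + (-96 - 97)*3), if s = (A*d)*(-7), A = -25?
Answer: -7819/1454 ≈ -5.3776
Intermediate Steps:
s = -875 (s = -25*(-5)*(-7) = 125*(-7) = -875)
(-19881 + 27700)/(s + (-96 - 97)*3) = (-19881 + 27700)/(-875 + (-96 - 97)*3) = 7819/(-875 - 193*3) = 7819/(-875 - 579) = 7819/(-1454) = 7819*(-1/1454) = -7819/1454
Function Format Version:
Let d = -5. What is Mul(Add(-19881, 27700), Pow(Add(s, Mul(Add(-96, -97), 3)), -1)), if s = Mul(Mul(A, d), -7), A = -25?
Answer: Rational(-7819, 1454) ≈ -5.3776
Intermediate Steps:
s = -875 (s = Mul(Mul(-25, -5), -7) = Mul(125, -7) = -875)
Mul(Add(-19881, 27700), Pow(Add(s, Mul(Add(-96, -97), 3)), -1)) = Mul(Add(-19881, 27700), Pow(Add(-875, Mul(Add(-96, -97), 3)), -1)) = Mul(7819, Pow(Add(-875, Mul(-193, 3)), -1)) = Mul(7819, Pow(Add(-875, -579), -1)) = Mul(7819, Pow(-1454, -1)) = Mul(7819, Rational(-1, 1454)) = Rational(-7819, 1454)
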